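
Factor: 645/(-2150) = -2^(  -  1) * 3^1 * 5^( - 1 ) = - 3/10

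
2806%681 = 82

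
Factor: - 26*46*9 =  - 2^2*3^2 * 13^1*23^1= - 10764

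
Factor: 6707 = 19^1*353^1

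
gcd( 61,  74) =1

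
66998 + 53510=120508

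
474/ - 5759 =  - 474/5759 =- 0.08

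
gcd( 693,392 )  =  7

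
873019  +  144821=1017840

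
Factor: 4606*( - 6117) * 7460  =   - 2^3*3^1 * 5^1 *7^2*47^1  *  373^1*2039^1= - 210184768920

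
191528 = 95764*2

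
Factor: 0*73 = 0 = 0^1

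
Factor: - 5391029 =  - 7^2*269^1*409^1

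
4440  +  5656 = 10096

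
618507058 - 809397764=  - 190890706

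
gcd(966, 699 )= 3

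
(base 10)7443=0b1110100010011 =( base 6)54243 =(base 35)62N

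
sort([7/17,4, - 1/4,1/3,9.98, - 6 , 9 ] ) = [ - 6, - 1/4,  1/3  ,  7/17,4,  9,9.98 ]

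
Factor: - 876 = -2^2*3^1 * 73^1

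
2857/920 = 3+97/920 = 3.11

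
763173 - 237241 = 525932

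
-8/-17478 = 4/8739  =  0.00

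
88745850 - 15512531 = 73233319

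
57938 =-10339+68277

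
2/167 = 2/167 =0.01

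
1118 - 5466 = - 4348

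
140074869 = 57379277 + 82695592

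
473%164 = 145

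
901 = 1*901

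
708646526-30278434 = 678368092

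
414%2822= 414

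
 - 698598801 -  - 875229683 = 176630882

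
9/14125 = 9/14125  =  0.00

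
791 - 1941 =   -  1150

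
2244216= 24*93509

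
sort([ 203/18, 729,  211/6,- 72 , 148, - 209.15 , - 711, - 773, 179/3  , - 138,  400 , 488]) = [ - 773 ,-711, - 209.15, - 138, - 72 , 203/18 , 211/6,179/3, 148,400,488, 729]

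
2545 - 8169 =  - 5624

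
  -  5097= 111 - 5208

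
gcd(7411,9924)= 1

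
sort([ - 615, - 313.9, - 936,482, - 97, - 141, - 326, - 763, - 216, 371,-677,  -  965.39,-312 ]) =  [-965.39, -936 , - 763, - 677, - 615,- 326,  -  313.9, - 312,  -  216, - 141, - 97,371,482]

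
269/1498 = 269/1498 = 0.18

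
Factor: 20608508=2^2*5152127^1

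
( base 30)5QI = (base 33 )4si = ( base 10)5298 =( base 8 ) 12262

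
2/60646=1/30323= 0.00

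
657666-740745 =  - 83079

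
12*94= 1128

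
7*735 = 5145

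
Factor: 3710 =2^1*5^1 * 7^1*53^1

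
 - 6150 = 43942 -50092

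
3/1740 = 1/580  =  0.00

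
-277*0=0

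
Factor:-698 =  - 2^1*349^1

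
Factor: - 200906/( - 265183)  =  622/821 = 2^1*311^1*821^(-1 ) 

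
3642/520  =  1821/260= 7.00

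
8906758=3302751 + 5604007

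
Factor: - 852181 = - 11^1*77471^1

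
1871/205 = 1871/205 =9.13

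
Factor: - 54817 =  - 7^1*41^1*191^1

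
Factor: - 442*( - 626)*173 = 47867716 = 2^2 *13^1*17^1*173^1*313^1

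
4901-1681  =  3220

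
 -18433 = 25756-44189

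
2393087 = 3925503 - 1532416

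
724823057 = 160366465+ 564456592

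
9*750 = 6750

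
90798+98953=189751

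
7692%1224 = 348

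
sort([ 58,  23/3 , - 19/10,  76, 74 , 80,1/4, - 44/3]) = [ - 44/3, - 19/10, 1/4,  23/3, 58, 74, 76,80]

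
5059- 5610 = -551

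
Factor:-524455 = -5^1*104891^1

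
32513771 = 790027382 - 757513611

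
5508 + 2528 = 8036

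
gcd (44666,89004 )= 2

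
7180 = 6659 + 521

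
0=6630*0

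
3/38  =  3/38 = 0.08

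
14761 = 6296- - 8465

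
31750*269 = 8540750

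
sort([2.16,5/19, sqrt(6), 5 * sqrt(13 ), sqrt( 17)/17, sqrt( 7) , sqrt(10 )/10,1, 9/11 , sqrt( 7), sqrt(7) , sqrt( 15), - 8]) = [ - 8, sqrt(17 ) /17,5/19, sqrt(  10)/10, 9/11, 1,2.16, sqrt(6), sqrt(7), sqrt( 7 ), sqrt ( 7),  sqrt(15 ), 5 *sqrt( 13 ) ] 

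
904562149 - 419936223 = 484625926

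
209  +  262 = 471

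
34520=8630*4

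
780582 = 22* 35481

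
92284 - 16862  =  75422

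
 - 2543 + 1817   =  -726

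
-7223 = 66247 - 73470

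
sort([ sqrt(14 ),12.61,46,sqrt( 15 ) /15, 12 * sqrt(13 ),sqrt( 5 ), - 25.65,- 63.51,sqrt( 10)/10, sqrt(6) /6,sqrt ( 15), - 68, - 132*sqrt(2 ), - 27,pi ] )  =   [ - 132 * sqrt( 2), - 68 , - 63.51, -27, - 25.65, sqrt(15) /15 , sqrt( 10 ) /10,sqrt( 6)/6, sqrt( 5 ),pi,sqrt(14),sqrt( 15),12.61,12*sqrt( 13 ), 46]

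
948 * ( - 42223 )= - 40027404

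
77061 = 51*1511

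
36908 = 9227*4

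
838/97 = 8+62/97=8.64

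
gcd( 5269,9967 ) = 1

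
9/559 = 9/559 = 0.02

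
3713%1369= 975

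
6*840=5040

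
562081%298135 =263946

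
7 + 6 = 13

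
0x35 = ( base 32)1L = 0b110101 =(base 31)1m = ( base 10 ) 53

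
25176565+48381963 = 73558528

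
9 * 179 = 1611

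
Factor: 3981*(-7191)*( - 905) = 25907770755 = 3^3*5^1*17^1*47^1*181^1*1327^1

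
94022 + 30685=124707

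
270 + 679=949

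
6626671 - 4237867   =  2388804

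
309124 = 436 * 709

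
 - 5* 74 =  - 370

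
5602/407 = 5602/407  =  13.76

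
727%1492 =727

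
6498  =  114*57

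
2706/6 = 451 = 451.00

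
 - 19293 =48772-68065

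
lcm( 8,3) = 24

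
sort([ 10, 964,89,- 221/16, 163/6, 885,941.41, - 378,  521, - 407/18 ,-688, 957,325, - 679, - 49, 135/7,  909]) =[ - 688, - 679, - 378, - 49, - 407/18,  -  221/16, 10,135/7, 163/6, 89,  325,521, 885,909,941.41,957,964 ] 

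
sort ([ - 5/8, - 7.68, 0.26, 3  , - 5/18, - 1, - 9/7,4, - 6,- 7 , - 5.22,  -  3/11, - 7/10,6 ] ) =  [ - 7.68, - 7, - 6, - 5.22, - 9/7,  -  1, - 7/10, - 5/8, - 5/18, - 3/11, 0.26,3, 4,6] 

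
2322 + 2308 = 4630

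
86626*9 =779634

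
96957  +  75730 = 172687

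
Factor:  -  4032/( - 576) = 7^1 = 7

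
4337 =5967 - 1630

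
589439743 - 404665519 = 184774224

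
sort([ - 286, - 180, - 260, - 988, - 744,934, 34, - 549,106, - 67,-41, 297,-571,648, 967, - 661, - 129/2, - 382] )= [ - 988, - 744, - 661 , -571, - 549, - 382, - 286,- 260, - 180,  -  67, - 129/2, - 41, 34,106, 297,648,  934, 967 ] 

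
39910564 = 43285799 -3375235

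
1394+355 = 1749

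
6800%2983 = 834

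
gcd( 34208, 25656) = 8552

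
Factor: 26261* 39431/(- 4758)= - 1035497491/4758 = -2^( - 1 ) * 3^( - 1)*7^1*13^( - 1)*43^1*61^ ( - 1 ) * 131^1 *26261^1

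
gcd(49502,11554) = 106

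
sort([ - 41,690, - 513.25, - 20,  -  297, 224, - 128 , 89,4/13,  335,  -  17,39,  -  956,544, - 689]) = [ - 956, - 689 , - 513.25 ,-297, - 128,-41, - 20, -17,4/13,39,89,224,335, 544,690 ] 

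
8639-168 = 8471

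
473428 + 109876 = 583304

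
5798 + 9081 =14879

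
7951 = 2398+5553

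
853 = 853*1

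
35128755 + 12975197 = 48103952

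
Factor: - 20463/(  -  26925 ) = 5^(-2)*19^1 = 19/25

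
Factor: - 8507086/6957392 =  -4253543/3478696=- 2^( - 3)*7^3* 13^(- 2)*31^ ( - 1)*83^( - 1 )*12401^1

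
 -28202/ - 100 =282+1/50 = 282.02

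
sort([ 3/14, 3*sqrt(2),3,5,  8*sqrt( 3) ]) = [ 3/14, 3, 3*sqrt(2),5, 8*sqrt( 3) ] 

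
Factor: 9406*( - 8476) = -2^3*13^1*163^1*4703^1 = - 79725256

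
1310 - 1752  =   - 442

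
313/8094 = 313/8094 = 0.04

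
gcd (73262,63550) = 2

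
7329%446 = 193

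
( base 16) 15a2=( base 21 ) CBF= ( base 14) 2038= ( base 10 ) 5538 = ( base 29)6GS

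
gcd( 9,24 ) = 3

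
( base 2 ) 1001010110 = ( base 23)130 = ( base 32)im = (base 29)ki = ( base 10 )598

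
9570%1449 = 876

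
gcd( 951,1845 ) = 3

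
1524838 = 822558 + 702280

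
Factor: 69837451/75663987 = 3^( - 1)*7^( - 2)*29^( - 1) * 31^1*17749^( - 1 )*2252821^1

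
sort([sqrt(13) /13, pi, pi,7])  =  [ sqrt( 13 ) /13, pi, pi,7 ] 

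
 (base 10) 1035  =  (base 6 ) 4443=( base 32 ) 10B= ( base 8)2013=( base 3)1102100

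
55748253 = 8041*6933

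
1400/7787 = 1400/7787  =  0.18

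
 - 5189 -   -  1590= - 3599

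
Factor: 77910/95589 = 25970/31863 = 2^1*3^(- 1 )*5^1*7^2*13^( - 1 )*19^ ( - 1)*43^(  -  1) * 53^1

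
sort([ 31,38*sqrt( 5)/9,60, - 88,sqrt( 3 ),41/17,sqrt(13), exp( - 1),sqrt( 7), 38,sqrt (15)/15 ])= [ - 88,sqrt(15 )/15,  exp( - 1),sqrt( 3),41/17, sqrt( 7 ), sqrt(13) , 38*sqrt( 5)/9,31,38, 60 ] 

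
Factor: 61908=2^2*3^1 * 7^1*11^1*67^1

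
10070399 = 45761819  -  35691420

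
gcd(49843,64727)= 1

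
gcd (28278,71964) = 18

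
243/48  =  81/16 = 5.06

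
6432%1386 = 888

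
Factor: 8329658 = 2^1*4164829^1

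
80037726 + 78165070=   158202796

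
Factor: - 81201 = - 3^1*27067^1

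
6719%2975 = 769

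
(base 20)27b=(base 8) 1667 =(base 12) 673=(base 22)1L5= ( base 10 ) 951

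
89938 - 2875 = 87063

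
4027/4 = 4027/4 = 1006.75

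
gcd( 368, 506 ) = 46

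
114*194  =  22116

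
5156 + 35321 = 40477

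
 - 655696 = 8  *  (-81962)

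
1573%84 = 61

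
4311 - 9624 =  - 5313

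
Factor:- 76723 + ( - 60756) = -17^1*  8087^1 = - 137479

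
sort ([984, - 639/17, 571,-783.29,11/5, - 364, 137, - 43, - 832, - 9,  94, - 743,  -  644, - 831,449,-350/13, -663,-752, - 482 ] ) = [  -  832 ,-831, - 783.29,-752,  -  743,-663, - 644,  -  482, - 364, - 43,  -  639/17, - 350/13, - 9, 11/5,  94,137, 449,571, 984 ] 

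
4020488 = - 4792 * ( - 839 ) 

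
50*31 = 1550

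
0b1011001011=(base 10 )715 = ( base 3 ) 222111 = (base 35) KF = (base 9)874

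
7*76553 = 535871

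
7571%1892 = 3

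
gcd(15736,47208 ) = 15736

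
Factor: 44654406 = 2^1*3^1*149^1 * 199^1*251^1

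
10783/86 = 125+33/86= 125.38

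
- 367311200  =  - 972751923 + 605440723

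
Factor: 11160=2^3*3^2*5^1 * 31^1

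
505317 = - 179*(-2823 ) 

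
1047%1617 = 1047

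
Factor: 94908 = 2^2*3^1*11^1 * 719^1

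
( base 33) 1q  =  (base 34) 1p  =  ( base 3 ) 2012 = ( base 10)59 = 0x3b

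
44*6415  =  282260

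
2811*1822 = 5121642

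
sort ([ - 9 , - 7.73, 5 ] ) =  [ - 9,-7.73, 5 ]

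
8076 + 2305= 10381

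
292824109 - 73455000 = 219369109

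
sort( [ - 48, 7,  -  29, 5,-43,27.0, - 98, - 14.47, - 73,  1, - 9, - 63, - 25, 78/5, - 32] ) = [  -  98, - 73, - 63,  -  48 , - 43, - 32,  -  29, - 25, - 14.47,-9, 1, 5, 7,78/5,27.0] 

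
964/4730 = 482/2365 = 0.20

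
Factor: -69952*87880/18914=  -3073690880/9457 = - 2^8*5^1*7^( - 2)*13^3*193^ ( - 1)*1093^1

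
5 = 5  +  0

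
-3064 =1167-4231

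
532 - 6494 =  - 5962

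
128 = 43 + 85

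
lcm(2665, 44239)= 221195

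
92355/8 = 92355/8=11544.38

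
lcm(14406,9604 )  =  28812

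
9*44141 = 397269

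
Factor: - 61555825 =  - 5^2*2462233^1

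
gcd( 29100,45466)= 2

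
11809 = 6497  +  5312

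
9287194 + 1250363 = 10537557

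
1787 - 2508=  - 721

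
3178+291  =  3469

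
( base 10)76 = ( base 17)48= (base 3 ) 2211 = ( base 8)114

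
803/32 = 803/32 =25.09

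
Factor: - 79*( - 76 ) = 6004 = 2^2*19^1*79^1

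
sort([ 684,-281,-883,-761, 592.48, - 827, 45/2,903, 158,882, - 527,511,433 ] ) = [  -  883, - 827, - 761,  -  527, - 281,45/2, 158,433,  511,592.48, 684, 882 , 903 ]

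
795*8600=6837000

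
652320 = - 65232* ( - 10 ) 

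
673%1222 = 673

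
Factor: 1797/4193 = 3^1*7^ (-1 ) = 3/7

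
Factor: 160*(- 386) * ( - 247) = 2^6  *  5^1*13^1 *19^1 * 193^1 = 15254720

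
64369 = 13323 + 51046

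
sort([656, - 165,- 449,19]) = [ - 449, - 165,19, 656 ]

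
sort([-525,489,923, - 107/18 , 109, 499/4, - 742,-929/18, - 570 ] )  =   [ - 742, - 570, -525,-929/18, - 107/18, 109,499/4,  489 , 923 ]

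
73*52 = 3796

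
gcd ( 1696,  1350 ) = 2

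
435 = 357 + 78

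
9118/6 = 1519 + 2/3= 1519.67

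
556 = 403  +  153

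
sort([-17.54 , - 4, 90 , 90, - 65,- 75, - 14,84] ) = [  -  75 , - 65,-17.54, - 14 ,  -  4,84,90, 90 ] 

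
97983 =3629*27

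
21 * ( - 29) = -609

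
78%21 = 15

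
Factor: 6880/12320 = 43/77 = 7^( - 1)*11^ ( - 1)*43^1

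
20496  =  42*488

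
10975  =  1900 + 9075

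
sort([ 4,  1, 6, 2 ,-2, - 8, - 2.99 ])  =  [-8, - 2.99, - 2, 1, 2,4, 6]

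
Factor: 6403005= 3^2*5^1*7^1*20327^1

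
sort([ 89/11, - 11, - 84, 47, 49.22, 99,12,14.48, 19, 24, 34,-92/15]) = [ - 84,  -  11, - 92/15 , 89/11, 12,14.48,  19,24,34 , 47, 49.22,  99]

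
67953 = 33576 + 34377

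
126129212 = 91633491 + 34495721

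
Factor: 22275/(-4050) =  - 11/2=-2^( - 1)*11^1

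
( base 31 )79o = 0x1B76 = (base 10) 7030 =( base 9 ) 10571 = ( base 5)211110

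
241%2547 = 241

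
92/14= 46/7 = 6.57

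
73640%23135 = 4235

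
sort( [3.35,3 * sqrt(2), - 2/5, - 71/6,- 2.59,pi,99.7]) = [ - 71/6, - 2.59, - 2/5, pi,3.35 , 3 * sqrt ( 2),99.7]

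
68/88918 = 34/44459   =  0.00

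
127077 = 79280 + 47797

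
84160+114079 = 198239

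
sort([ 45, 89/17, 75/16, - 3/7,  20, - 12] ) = [ - 12, - 3/7, 75/16 , 89/17,20, 45]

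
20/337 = 20/337 = 0.06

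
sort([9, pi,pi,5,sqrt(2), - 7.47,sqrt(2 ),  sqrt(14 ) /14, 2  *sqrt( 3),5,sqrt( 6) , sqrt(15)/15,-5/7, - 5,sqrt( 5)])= [ - 7.47,  -  5 , - 5/7,sqrt( 15 ) /15,sqrt( 14 )/14,sqrt( 2), sqrt( 2 ), sqrt( 5),sqrt(6),pi,pi, 2  *sqrt( 3),5,5,9 ] 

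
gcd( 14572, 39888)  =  4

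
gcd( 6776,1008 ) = 56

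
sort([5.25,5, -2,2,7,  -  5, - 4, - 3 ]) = [  -  5, - 4, - 3, - 2,2, 5,5.25, 7] 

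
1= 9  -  8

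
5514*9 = 49626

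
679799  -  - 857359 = 1537158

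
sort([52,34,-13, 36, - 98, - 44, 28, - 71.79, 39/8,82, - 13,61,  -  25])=[- 98,-71.79, - 44, - 25, - 13, - 13 , 39/8,  28,34,36,52 , 61,82] 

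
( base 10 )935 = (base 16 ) 3a7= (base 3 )1021122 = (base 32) t7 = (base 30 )115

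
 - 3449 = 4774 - 8223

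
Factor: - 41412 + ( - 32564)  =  - 73976 = - 2^3*7^1*1321^1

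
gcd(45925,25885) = 835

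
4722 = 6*787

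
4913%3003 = 1910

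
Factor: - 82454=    - 2^1*41227^1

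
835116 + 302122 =1137238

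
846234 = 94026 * 9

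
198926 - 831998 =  - 633072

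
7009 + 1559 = 8568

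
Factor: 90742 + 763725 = 854467^1= 854467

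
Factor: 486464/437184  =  691/621 = 3^( - 3)*23^( - 1)*691^1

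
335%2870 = 335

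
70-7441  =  -7371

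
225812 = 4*56453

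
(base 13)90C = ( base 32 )1FT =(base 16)5fd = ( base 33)1DF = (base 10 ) 1533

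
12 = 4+8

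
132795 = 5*26559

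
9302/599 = 15 + 317/599 = 15.53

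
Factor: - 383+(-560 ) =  - 943 = - 23^1*41^1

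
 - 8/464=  - 1 + 57/58 = - 0.02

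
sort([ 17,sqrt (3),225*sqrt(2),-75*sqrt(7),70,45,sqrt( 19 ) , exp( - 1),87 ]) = [  -  75*sqrt(7),exp ( - 1),sqrt (3 ),  sqrt( 19),  17,45,70,87, 225*sqrt(2)]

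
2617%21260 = 2617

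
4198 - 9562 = -5364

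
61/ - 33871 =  -1+33810/33871 = - 0.00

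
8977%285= 142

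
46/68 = 23/34 = 0.68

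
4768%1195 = 1183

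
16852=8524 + 8328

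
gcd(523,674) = 1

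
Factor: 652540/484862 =790/587=2^1*5^1*79^1*587^( - 1) 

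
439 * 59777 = 26242103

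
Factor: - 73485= - 3^2*5^1 *23^1  *71^1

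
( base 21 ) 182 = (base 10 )611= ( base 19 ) 1D3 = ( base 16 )263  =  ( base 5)4421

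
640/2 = 320 = 320.00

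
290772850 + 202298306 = 493071156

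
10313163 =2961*3483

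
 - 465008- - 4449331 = 3984323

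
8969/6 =1494+ 5/6 = 1494.83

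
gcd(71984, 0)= 71984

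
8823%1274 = 1179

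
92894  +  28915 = 121809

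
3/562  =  3/562 = 0.01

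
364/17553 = 364/17553 = 0.02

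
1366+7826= 9192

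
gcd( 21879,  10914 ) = 51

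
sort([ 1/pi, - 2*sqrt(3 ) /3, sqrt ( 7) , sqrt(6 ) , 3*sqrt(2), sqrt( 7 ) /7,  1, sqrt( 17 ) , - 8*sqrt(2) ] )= [ - 8 * sqrt ( 2),  -  2*sqrt( 3 ) /3, 1/pi, sqrt( 7 )/7, 1, sqrt( 6 ),sqrt( 7),sqrt( 17), 3  *  sqrt( 2 )]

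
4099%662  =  127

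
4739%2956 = 1783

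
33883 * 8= 271064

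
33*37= 1221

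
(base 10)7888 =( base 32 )7mg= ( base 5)223023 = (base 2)1111011010000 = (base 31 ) 86e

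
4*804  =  3216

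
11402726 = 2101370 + 9301356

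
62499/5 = 62499/5 = 12499.80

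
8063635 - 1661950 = 6401685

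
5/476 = 5/476  =  0.01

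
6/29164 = 3/14582=0.00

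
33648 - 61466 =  - 27818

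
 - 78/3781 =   -  1 + 3703/3781 = - 0.02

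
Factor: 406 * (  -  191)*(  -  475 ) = 36834350  =  2^1*5^2*7^1*19^1 * 29^1*191^1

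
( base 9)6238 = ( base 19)ccb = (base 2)1000111011011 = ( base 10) 4571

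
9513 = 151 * 63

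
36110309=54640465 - 18530156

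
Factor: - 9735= - 3^1*5^1*11^1*59^1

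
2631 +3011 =5642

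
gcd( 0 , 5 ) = 5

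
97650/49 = 1992 + 6/7=1992.86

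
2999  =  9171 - 6172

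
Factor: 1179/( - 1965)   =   - 3^1*5^ (-1) = -3/5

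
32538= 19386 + 13152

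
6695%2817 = 1061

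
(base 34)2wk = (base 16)d5c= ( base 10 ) 3420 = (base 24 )5mc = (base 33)34l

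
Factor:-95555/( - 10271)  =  5^1*29^1 * 659^1 * 10271^( - 1)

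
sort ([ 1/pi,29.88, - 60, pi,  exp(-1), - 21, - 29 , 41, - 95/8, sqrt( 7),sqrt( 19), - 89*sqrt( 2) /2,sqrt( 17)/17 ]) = [ - 89 *sqrt( 2)/2, - 60, - 29, - 21, - 95/8, sqrt( 17) /17,1/pi,exp( - 1),sqrt(7), pi, sqrt(19), 29.88, 41]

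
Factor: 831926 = 2^1 * 415963^1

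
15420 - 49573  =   - 34153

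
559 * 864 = 482976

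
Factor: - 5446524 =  - 2^2*3^1*453877^1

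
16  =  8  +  8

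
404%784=404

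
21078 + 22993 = 44071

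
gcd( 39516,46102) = 6586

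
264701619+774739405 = 1039441024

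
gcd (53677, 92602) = 1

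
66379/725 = 66379/725 = 91.56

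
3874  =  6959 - 3085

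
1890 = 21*90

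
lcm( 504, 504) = 504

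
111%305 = 111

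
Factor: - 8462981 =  - 8462981^1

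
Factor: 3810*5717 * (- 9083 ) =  - 197843816910 = -  2^1*3^1*5^1 * 31^1*127^1*293^1 * 5717^1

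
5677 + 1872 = 7549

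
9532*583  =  5557156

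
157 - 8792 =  - 8635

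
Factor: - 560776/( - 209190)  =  764/285 =2^2*3^ ( - 1)*5^( - 1 )*19^( - 1) *191^1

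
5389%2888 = 2501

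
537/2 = 537/2 =268.50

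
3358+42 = 3400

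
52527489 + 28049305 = 80576794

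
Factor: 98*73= 7154 = 2^1*7^2*73^1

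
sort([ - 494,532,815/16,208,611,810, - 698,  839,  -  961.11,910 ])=[ - 961.11,- 698, - 494 , 815/16,208,532 , 611, 810,839,910] 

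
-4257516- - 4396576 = 139060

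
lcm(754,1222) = 35438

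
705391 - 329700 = 375691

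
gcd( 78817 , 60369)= 1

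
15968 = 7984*2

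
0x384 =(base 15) 400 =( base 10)900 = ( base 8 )1604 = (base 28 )144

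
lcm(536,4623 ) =36984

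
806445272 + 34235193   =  840680465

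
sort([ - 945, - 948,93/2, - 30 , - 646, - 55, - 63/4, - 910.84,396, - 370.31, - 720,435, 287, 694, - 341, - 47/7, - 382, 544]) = [ - 948, - 945,-910.84, - 720, - 646, - 382, - 370.31, - 341, - 55, - 30, - 63/4, - 47/7,  93/2,287, 396, 435,544, 694]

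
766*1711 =1310626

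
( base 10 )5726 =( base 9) 7762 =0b1011001011110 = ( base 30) 6aq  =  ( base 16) 165e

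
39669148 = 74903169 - 35234021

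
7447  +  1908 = 9355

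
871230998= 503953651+367277347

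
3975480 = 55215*72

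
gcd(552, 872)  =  8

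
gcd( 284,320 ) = 4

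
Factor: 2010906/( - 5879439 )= - 2^1*3^1*71^(-1 ) *3067^( - 1)*12413^1 = -  74478/217757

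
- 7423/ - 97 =7423/97 =76.53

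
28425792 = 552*51496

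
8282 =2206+6076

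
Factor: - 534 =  - 2^1*3^1*89^1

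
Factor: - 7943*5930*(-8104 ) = 2^4*5^1*13^2*47^1*593^1*1013^1 = 381714526960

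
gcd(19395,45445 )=5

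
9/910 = 9/910 = 0.01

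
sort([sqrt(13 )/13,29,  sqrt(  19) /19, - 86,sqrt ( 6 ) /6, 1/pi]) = [-86, sqrt ( 19 ) /19,sqrt (13 )/13, 1/pi,sqrt(6 ) /6 , 29 ]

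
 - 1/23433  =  -1 + 23432/23433  =  - 0.00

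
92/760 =23/190 = 0.12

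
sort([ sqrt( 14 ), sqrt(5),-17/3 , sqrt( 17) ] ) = [  -  17/3,sqrt( 5 ), sqrt( 14), sqrt( 17 ) ] 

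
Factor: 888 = 2^3*3^1*37^1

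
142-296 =  -  154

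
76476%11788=5748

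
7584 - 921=6663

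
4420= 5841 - 1421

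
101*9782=987982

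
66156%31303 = 3550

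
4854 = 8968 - 4114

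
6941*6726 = 46685166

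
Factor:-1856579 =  - 71^1 * 79^1*331^1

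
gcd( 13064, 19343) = 23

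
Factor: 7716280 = 2^3 *5^1*11^1 * 13^1*19^1*71^1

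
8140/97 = 83 + 89/97 = 83.92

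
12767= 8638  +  4129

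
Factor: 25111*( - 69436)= - 1743607396= - 2^2*17359^1 * 25111^1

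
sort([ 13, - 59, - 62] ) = [ - 62, - 59, 13] 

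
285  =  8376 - 8091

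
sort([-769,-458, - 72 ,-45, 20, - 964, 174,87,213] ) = [ - 964 , - 769 ,-458 ,-72, - 45,20,  87,174 , 213] 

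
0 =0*642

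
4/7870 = 2/3935=0.00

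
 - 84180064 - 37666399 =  - 121846463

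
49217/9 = 5468 + 5/9 = 5468.56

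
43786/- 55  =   - 43786/55   =  - 796.11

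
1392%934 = 458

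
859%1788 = 859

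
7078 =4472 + 2606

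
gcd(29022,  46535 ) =1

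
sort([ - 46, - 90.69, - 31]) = [ - 90.69, - 46,-31 ] 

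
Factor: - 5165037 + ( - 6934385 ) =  - 12099422 = - 2^1*131^1*46181^1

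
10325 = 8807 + 1518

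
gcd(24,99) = 3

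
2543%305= 103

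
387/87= 4 + 13/29=4.45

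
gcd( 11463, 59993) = 1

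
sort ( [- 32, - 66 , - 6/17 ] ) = [ - 66,-32,-6/17 ] 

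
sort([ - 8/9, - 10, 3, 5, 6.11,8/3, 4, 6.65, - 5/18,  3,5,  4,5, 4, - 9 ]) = [-10, -9, - 8/9, - 5/18 , 8/3, 3 , 3, 4,4,4, 5,5,5,  6.11,  6.65 ] 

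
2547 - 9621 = - 7074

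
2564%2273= 291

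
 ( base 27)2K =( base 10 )74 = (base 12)62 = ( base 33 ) 28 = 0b1001010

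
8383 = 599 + 7784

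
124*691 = 85684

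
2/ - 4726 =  - 1/2363 = -0.00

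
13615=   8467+5148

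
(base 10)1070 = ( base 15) 4B5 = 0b10000101110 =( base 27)1ch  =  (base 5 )13240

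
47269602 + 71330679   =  118600281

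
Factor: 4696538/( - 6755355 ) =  - 2^1*3^( - 2)*5^(  -  1 )*7^1*11^1*19^( - 1 ) * 7901^( - 1 )*30497^1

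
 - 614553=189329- 803882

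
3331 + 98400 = 101731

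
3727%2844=883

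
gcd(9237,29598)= 3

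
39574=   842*47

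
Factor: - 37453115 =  - 5^1*7^1*31^1 * 34519^1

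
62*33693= 2088966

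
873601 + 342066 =1215667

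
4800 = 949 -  - 3851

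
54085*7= 378595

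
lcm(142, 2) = 142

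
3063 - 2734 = 329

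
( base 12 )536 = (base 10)762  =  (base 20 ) 1i2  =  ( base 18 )266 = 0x2FA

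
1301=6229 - 4928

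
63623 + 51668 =115291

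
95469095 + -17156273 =78312822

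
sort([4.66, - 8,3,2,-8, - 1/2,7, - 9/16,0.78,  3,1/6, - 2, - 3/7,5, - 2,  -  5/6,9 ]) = [  -  8, - 8, - 2, - 2, - 5/6,-9/16,-1/2, -3/7,1/6,0.78,2, 3,3,4.66, 5,7, 9]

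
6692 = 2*3346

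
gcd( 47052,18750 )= 6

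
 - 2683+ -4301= - 6984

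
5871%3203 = 2668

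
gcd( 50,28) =2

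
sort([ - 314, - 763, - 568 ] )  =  [ - 763, - 568,-314]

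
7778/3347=7778/3347 = 2.32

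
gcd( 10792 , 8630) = 2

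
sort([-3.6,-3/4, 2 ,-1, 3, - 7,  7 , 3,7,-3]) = [-7, - 3.6 ,-3,-1,  -  3/4,2,3, 3,7, 7] 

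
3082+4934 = 8016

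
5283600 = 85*62160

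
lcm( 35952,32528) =683088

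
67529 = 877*77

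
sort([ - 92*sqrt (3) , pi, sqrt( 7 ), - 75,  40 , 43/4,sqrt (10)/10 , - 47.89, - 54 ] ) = [ - 92*sqrt( 3), - 75 , - 54, -47.89,sqrt ( 10)/10,sqrt( 7 ), pi, 43/4, 40] 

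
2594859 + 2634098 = 5228957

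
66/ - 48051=-22/16017 = -0.00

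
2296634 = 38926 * 59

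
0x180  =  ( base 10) 384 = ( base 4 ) 12000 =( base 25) F9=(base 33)BL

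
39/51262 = 39/51262 = 0.00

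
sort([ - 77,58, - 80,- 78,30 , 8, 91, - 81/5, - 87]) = [ - 87,-80, - 78, - 77, - 81/5, 8, 30, 58,91 ] 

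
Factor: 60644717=7^1*431^1*20101^1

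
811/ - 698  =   - 811/698 = - 1.16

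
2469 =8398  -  5929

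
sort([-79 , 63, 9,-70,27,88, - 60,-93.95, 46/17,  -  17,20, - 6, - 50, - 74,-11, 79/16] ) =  [ -93.95,-79, - 74 , - 70, - 60, - 50, - 17,-11, - 6,46/17,79/16, 9,20,27,63, 88] 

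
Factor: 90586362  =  2^1*3^1*2549^1* 5923^1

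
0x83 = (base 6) 335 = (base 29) 4f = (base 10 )131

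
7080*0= 0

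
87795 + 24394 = 112189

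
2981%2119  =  862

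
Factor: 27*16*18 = 7776=2^5 * 3^5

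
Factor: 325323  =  3^3*12049^1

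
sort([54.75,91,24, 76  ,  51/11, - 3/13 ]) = [ - 3/13, 51/11,24, 54.75, 76,  91 ]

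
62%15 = 2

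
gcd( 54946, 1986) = 662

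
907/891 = 1 + 16/891 = 1.02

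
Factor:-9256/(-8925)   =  2^3 * 3^ ( - 1)* 5^( - 2)*7^( - 1 )*13^1*17^(  -  1)*89^1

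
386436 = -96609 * ( - 4)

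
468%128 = 84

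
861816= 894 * 964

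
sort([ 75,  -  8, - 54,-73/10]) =[ - 54, - 8,  -  73/10,75 ]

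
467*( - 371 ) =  - 173257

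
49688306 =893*55642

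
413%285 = 128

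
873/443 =873/443  =  1.97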